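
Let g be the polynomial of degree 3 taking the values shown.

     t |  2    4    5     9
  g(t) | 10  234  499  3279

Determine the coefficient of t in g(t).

Write g(t) = at^3 + bt^2 + ct + d. Substituting each data point gives a linear system:
  8a + 4b + 2c + d = 10
  64a + 16b + 4c + d = 234
  125a + 25b + 5c + d = 499
  729a + 81b + 9c + d = 3279
Solving the system yields a = 5, b = -4, c = -4, d = -6.
So g(t) = 5t^3 - 4t^2 - 4t - 6.
The coefficient of t is -4.

-4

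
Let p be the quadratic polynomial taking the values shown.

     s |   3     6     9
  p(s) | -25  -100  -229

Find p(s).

Using the Lagrange interpolation formula with nodes 3, 6, 9:
  L_0(s) = (s - 6)(s - 9) / 18
  L_1(s) = (s - 3)(s - 9) / -9
  L_2(s) = (s - 3)(s - 6) / 18
Then p(s) = -25·L_0(s) - 100·L_1(s) - 229·L_2(s).
Expanding and collecting terms gives p(s) = -3s^2 + 2s - 4.
Check: p(9) = -229. ✓

p(s) = -3s^2 + 2s - 4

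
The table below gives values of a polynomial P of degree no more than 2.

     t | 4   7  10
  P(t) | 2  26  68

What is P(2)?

-4

Write P(t) = at^2 + bt + c. Substituting each data point gives a linear system:
  16a + 4b + c = 2
  49a + 7b + c = 26
  100a + 10b + c = 68
Solving the system yields a = 1, b = -3, c = -2.
So P(t) = t² - 3t - 2.
Then P(2) = -4.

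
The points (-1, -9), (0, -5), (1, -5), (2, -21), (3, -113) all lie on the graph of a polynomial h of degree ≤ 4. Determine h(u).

Using the Lagrange interpolation formula with nodes -1, 0, 1, 2, 3:
  L_0(u) = u(u - 1)(u - 2)(u - 3) / 24
  L_1(u) = (u + 1)(u - 1)(u - 2)(u - 3) / -6
  L_2(u) = (u + 1)u(u - 2)(u - 3) / 4
  L_3(u) = (u + 1)u(u - 1)(u - 3) / -6
  L_4(u) = (u + 1)u(u - 1)(u - 2) / 24
Then h(u) = -9·L_0(u) - 5·L_1(u) - 5·L_2(u) - 21·L_3(u) - 113·L_4(u).
Expanding and collecting terms gives h(u) = -2u⁴ + 2u³ - 5.
Check: h(1) = -5. ✓

h(u) = -2u^4 + 2u^3 - 5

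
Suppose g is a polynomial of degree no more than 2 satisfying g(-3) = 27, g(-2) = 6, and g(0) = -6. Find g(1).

Using the Lagrange interpolation formula with nodes -3, -2, 0:
  L_0(t) = (t + 2)t / 3
  L_1(t) = (t + 3)t / -2
  L_2(t) = (t + 3)(t + 2) / 6
Then g(t) = 27·L_0(t) + 6·L_1(t) - 6·L_2(t).
Expanding and collecting terms gives g(t) = 5t^2 + 4t - 6.
Evaluating at t = 1: g(1) = 3.

3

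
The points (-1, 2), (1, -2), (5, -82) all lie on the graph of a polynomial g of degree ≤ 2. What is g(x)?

g(x) = -3x^2 - 2x + 3

Using the Lagrange interpolation formula with nodes -1, 1, 5:
  L_0(x) = (x - 1)(x - 5) / 12
  L_1(x) = (x + 1)(x - 5) / -8
  L_2(x) = (x + 1)(x - 1) / 24
Then g(x) = 2·L_0(x) - 2·L_1(x) - 82·L_2(x).
Expanding and collecting terms gives g(x) = -3x² - 2x + 3.
Check: g(5) = -82. ✓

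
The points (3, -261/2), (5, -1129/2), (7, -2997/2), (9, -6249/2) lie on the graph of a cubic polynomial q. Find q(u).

Write q(u) = au^3 + bu^2 + cu + d. Substituting each data point gives a linear system:
  27a + 9b + 3c + d = -261/2
  125a + 25b + 5c + d = -1129/2
  343a + 49b + 7c + d = -2997/2
  729a + 81b + 9c + d = -6249/2
Solving the system yields a = -4, b = -5/2, c = -1, d = 3.
So q(u) = -4u^3 - (5/2)u^2 - u + 3.
Check: q(7) = -2997/2. ✓

q(u) = -4u^3 - (5/2)u^2 - u + 3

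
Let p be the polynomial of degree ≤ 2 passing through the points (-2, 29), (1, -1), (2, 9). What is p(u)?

p(u) = 5u^2 - 5u - 1

Write p(u) = au^2 + bu + c. Substituting each data point gives a linear system:
  4a - 2b + c = 29
  a + b + c = -1
  4a + 2b + c = 9
Solving the system yields a = 5, b = -5, c = -1.
So p(u) = 5u^2 - 5u - 1.
Check: p(1) = -1. ✓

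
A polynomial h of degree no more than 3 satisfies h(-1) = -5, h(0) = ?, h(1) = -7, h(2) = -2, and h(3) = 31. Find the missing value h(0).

-2

On equispaced nodes a degree-3 polynomial has vanishing fourth forward difference, so
  h(-1) - 4·h(0) + 6·h(1) - 4·h(2) + h(3) = 0.
Substituting the known values and solving for h(0):
  -4·h(0) = 8
  h(0) = -2.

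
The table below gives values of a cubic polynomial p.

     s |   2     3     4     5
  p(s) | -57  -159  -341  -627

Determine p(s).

Using the Lagrange interpolation formula with nodes 2, 3, 4, 5:
  L_0(s) = (s - 3)(s - 4)(s - 5) / -6
  L_1(s) = (s - 2)(s - 4)(s - 5) / 2
  L_2(s) = (s - 2)(s - 3)(s - 5) / -2
  L_3(s) = (s - 2)(s - 3)(s - 4) / 6
Then p(s) = -57·L_0(s) - 159·L_1(s) - 341·L_2(s) - 627·L_3(s).
Expanding and collecting terms gives p(s) = -4s^3 - 4s^2 - 6s + 3.
Check: p(5) = -627. ✓

p(s) = -4s^3 - 4s^2 - 6s + 3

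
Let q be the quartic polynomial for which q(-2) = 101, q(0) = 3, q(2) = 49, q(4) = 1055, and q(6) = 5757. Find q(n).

Using the Lagrange interpolation formula with nodes -2, 0, 2, 4, 6:
  L_0(n) = n(n - 2)(n - 4)(n - 6) / 384
  L_1(n) = (n + 2)(n - 2)(n - 4)(n - 6) / -96
  L_2(n) = (n + 2)n(n - 4)(n - 6) / 64
  L_3(n) = (n + 2)n(n - 2)(n - 6) / -96
  L_4(n) = (n + 2)n(n - 2)(n - 4) / 384
Then q(n) = 101·L_0(n) + 3·L_1(n) + 49·L_2(n) + 1055·L_3(n) + 5757·L_4(n).
Expanding and collecting terms gives q(n) = 5n⁴ - 3n³ - 2n² - n + 3.
Check: q(4) = 1055. ✓

q(n) = 5n^4 - 3n^3 - 2n^2 - n + 3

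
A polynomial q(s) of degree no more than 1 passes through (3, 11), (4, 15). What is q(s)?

q(s) = 4s - 1

Using the Lagrange interpolation formula with nodes 3, 4:
  L_0(s) = (s - 4) / -1
  L_1(s) = (s - 3) / 1
Then q(s) = 11·L_0(s) + 15·L_1(s).
Expanding and collecting terms gives q(s) = 4s - 1.
Check: q(3) = 11. ✓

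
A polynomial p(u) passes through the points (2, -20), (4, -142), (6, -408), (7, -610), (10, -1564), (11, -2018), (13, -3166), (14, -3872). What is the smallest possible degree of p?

Divided differences on the nodes 2, 4, 6, 7, 10, 11, 13, 14:
  order 0: -20  -142  -408  -610  -1564  -2018  -3166  -3872
  order 1: -61  -133  -202  -318  -454  -574  -706
  order 2: -18  -23  -29  -34  -40  -44
  order 3: -1  -1  -1  -1  -1
  order 4: 0  0  0  0
  order 5: 0  0  0
  order 6: 0  0
  order 7: 0
The order-3 divided differences are all -1 (nonzero) and every higher order vanishes, so the data lies on a polynomial of degree exactly 3.

3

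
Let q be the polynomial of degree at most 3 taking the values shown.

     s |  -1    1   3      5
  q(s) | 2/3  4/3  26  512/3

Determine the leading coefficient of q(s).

2

Write q(s) = as^3 + bs^2 + cs + d. Substituting each data point gives a linear system:
  -a + b - c + d = 2/3
  a + b + c + d = 4/3
  27a + 9b + 3c + d = 26
  125a + 25b + 5c + d = 512/3
Solving the system yields a = 2, b = -3, c = -5/3, d = 4.
So q(s) = 2s^3 - 3s^2 - (5/3)s + 4.
The leading coefficient is 2.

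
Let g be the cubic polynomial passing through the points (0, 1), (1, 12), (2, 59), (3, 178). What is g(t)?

Using the Lagrange interpolation formula with nodes 0, 1, 2, 3:
  L_0(t) = (t - 1)(t - 2)(t - 3) / -6
  L_1(t) = t(t - 2)(t - 3) / 2
  L_2(t) = t(t - 1)(t - 3) / -2
  L_3(t) = t(t - 1)(t - 2) / 6
Then g(t) = 1·L_0(t) + 12·L_1(t) + 59·L_2(t) + 178·L_3(t).
Expanding and collecting terms gives g(t) = 6t^3 + 5t + 1.
Check: g(3) = 178. ✓

g(t) = 6t^3 + 5t + 1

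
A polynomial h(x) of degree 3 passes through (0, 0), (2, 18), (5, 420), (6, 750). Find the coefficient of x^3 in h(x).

4

Write h(x) = ax^3 + bx^2 + cx + d. Substituting each data point gives a linear system:
  d = 0
  8a + 4b + 2c + d = 18
  125a + 25b + 5c + d = 420
  216a + 36b + 6c + d = 750
Solving the system yields a = 4, b = -3, c = -1, d = 0.
So h(x) = 4x^3 - 3x^2 - x.
The leading coefficient is 4.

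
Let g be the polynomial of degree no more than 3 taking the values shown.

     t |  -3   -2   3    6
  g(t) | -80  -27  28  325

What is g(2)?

5

Using the Lagrange interpolation formula with nodes -3, -2, 3, 6:
  L_0(t) = (t + 2)(t - 3)(t - 6) / -54
  L_1(t) = (t + 3)(t - 3)(t - 6) / 40
  L_2(t) = (t + 3)(t + 2)(t - 6) / -90
  L_3(t) = (t + 3)(t + 2)(t - 3) / 216
Then g(t) = -80·L_0(t) - 27·L_1(t) + 28·L_2(t) + 325·L_3(t).
Expanding and collecting terms gives g(t) = 2t³ - 3t² + 1.
Evaluating at t = 2: g(2) = 5.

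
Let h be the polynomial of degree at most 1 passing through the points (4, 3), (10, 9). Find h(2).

1

Write h(x) = ax + b. Substituting each data point gives a linear system:
  4a + b = 3
  10a + b = 9
Solving the system yields a = 1, b = -1.
So h(x) = x - 1.
Then h(2) = 1.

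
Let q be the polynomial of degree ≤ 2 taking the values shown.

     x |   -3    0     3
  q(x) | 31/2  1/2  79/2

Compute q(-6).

Forward differences of the values at x = -3, 0, 3:
  q  : 31/2  1/2  79/2
  Δ  : -15  39
  Δ^2: 54
The second differences are constant, confirming degree 2.
Interpolating (Newton forward form) and evaluating at x = -6 gives q(-6) = 169/2.

169/2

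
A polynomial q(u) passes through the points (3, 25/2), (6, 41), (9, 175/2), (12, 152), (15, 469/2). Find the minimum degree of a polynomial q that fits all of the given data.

Forward differences of the values at u = 3, 6, 9, 12, 15:
  q  : 25/2  41  175/2  152  469/2
  Δ  : 57/2  93/2  129/2  165/2
  Δ^2: 18  18  18
  Δ^3: 0  0
  Δ^4: 0
The second differences are constant (18) and nonzero, while all higher differences vanish, so the minimal degree is 2.

2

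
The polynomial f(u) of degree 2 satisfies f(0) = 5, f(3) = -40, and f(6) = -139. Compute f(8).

Write f(u) = au^2 + bu + c. Substituting each data point gives a linear system:
  c = 5
  9a + 3b + c = -40
  36a + 6b + c = -139
Solving the system yields a = -3, b = -6, c = 5.
So f(u) = -3u² - 6u + 5.
Then f(8) = -235.

-235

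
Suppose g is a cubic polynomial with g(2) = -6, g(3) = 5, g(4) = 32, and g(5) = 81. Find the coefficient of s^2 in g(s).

-1

Write g(s) = as^3 + bs^2 + cs + d. Substituting each data point gives a linear system:
  8a + 4b + 2c + d = -6
  27a + 9b + 3c + d = 5
  64a + 16b + 4c + d = 32
  125a + 25b + 5c + d = 81
Solving the system yields a = 1, b = -1, c = -3, d = -4.
So g(s) = s³ - s² - 3s - 4.
The coefficient of s^2 is -1.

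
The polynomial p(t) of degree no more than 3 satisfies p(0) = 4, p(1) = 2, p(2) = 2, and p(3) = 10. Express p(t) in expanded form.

p(t) = t^3 - 2t^2 - t + 4

Write p(t) = at^3 + bt^2 + ct + d. Substituting each data point gives a linear system:
  d = 4
  a + b + c + d = 2
  8a + 4b + 2c + d = 2
  27a + 9b + 3c + d = 10
Solving the system yields a = 1, b = -2, c = -1, d = 4.
So p(t) = t^3 - 2t^2 - t + 4.
Check: p(3) = 10. ✓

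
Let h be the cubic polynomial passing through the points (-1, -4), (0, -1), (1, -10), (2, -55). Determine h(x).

h(x) = -4x^3 - 6x^2 + x - 1

Write h(x) = ax^3 + bx^2 + cx + d. Substituting each data point gives a linear system:
  -a + b - c + d = -4
  d = -1
  a + b + c + d = -10
  8a + 4b + 2c + d = -55
Solving the system yields a = -4, b = -6, c = 1, d = -1.
So h(x) = -4x³ - 6x² + x - 1.
Check: h(1) = -10. ✓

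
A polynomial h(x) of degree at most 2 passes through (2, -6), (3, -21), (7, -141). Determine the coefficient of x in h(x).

0

Write h(x) = ax^2 + bx + c. Substituting each data point gives a linear system:
  4a + 2b + c = -6
  9a + 3b + c = -21
  49a + 7b + c = -141
Solving the system yields a = -3, b = 0, c = 6.
So h(x) = -3x² + 6.
The coefficient of x is 0.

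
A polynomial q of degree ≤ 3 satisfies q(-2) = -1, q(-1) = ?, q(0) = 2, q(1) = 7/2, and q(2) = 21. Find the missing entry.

The 4 known points determine the degree-3 polynomial uniquely.
Write q(s) = as^3 + bs^2 + cs + d. Substituting each data point gives a linear system:
  -8a + 4b - 2c + d = -1
  d = 2
  a + b + c + d = 7/2
  8a + 4b + 2c + d = 21
Solving the system yields a = 2, b = 2, c = -5/2, d = 2.
So q(s) = 2s³ + 2s² - (5/2)s + 2.
Then q(-1) = 9/2.

9/2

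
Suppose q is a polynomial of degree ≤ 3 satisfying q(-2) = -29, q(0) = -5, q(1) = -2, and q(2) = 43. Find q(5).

Write q(s) = as^3 + bs^2 + cs + d. Substituting each data point gives a linear system:
  -8a + 4b - 2c + d = -29
  d = -5
  a + b + c + d = -2
  8a + 4b + 2c + d = 43
Solving the system yields a = 6, b = 3, c = -6, d = -5.
So q(s) = 6s³ + 3s² - 6s - 5.
Then q(5) = 790.

790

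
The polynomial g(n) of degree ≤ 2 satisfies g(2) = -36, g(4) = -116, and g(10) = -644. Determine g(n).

g(n) = -6n^2 - 4n - 4

Write g(n) = an^2 + bn + c. Substituting each data point gives a linear system:
  4a + 2b + c = -36
  16a + 4b + c = -116
  100a + 10b + c = -644
Solving the system yields a = -6, b = -4, c = -4.
So g(n) = -6n² - 4n - 4.
Check: g(4) = -116. ✓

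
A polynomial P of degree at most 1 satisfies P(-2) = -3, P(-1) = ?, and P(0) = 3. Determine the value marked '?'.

The 2 known points determine the degree-1 polynomial uniquely.
Write P(u) = au + b. Substituting each data point gives a linear system:
  -2a + b = -3
  b = 3
Solving the system yields a = 3, b = 3.
So P(u) = 3u + 3.
Then P(-1) = 0.

0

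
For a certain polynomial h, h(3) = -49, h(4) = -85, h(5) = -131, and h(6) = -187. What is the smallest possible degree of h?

Forward differences of the values at x = 3, 4, 5, 6:
  h  : -49  -85  -131  -187
  Δ  : -36  -46  -56
  Δ^2: -10  -10
  Δ^3: 0
The second differences are constant (-10) and nonzero, while all higher differences vanish, so the minimal degree is 2.

2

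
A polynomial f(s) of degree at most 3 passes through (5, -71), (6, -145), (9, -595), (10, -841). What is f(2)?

Using the Lagrange interpolation formula with nodes 5, 6, 9, 10:
  L_0(s) = (s - 6)(s - 9)(s - 10) / -20
  L_1(s) = (s - 5)(s - 9)(s - 10) / 12
  L_2(s) = (s - 5)(s - 6)(s - 10) / -12
  L_3(s) = (s - 5)(s - 6)(s - 9) / 20
Then f(s) = -71·L_0(s) - 145·L_1(s) - 595·L_2(s) - 841·L_3(s).
Expanding and collecting terms gives f(s) = -s^3 + s^2 + 6s - 1.
Evaluating at s = 2: f(2) = 7.

7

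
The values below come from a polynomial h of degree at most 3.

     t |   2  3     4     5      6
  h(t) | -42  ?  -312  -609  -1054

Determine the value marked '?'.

On equispaced nodes a degree-3 polynomial has vanishing fourth forward difference, so
  h(2) - 4·h(3) + 6·h(4) - 4·h(5) + h(6) = 0.
Substituting the known values and solving for h(3):
  -4·h(3) = 532
  h(3) = -133.

-133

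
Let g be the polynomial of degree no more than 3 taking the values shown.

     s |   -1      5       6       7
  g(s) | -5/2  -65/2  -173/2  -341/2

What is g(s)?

Using the Lagrange interpolation formula with nodes -1, 5, 6, 7:
  L_0(s) = (s - 5)(s - 6)(s - 7) / -336
  L_1(s) = (s + 1)(s - 6)(s - 7) / 12
  L_2(s) = (s + 1)(s - 5)(s - 7) / -7
  L_3(s) = (s + 1)(s - 5)(s - 6) / 16
Then g(s) = -5/2·L_0(s) - 65/2·L_1(s) - 173/2·L_2(s) - 341/2·L_3(s).
Expanding and collecting terms gives g(s) = -s^3 + 3s^2 + 4s - 5/2.
Check: g(-1) = -5/2. ✓

g(s) = -s^3 + 3s^2 + 4s - 5/2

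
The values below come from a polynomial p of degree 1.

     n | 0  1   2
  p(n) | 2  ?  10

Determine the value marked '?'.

The 2 known points determine the degree-1 polynomial uniquely.
Write p(n) = an + b. Substituting each data point gives a linear system:
  b = 2
  2a + b = 10
Solving the system yields a = 4, b = 2.
So p(n) = 4n + 2.
Then p(1) = 6.

6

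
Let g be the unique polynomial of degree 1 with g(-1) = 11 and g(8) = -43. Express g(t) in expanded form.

Using the Lagrange interpolation formula with nodes -1, 8:
  L_0(t) = (t - 8) / -9
  L_1(t) = (t + 1) / 9
Then g(t) = 11·L_0(t) - 43·L_1(t).
Expanding and collecting terms gives g(t) = -6t + 5.
Check: g(-1) = 11. ✓

g(t) = -6t + 5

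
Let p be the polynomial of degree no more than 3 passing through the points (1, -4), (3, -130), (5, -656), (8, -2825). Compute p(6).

Using the Lagrange interpolation formula with nodes 1, 3, 5, 8:
  L_0(s) = (s - 3)(s - 5)(s - 8) / -56
  L_1(s) = (s - 1)(s - 5)(s - 8) / 20
  L_2(s) = (s - 1)(s - 3)(s - 8) / -24
  L_3(s) = (s - 1)(s - 3)(s - 5) / 105
Then p(s) = -4·L_0(s) - 130·L_1(s) - 656·L_2(s) - 2825·L_3(s).
Expanding and collecting terms gives p(s) = -6s^3 + 4s^2 - s - 1.
Evaluating at s = 6: p(6) = -1159.

-1159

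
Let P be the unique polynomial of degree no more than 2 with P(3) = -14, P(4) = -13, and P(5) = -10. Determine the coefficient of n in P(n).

Write P(n) = an^2 + bn + c. Substituting each data point gives a linear system:
  9a + 3b + c = -14
  16a + 4b + c = -13
  25a + 5b + c = -10
Solving the system yields a = 1, b = -6, c = -5.
So P(n) = n² - 6n - 5.
The coefficient of n is -6.

-6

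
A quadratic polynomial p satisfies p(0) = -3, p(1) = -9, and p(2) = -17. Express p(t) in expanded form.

Write p(t) = at^2 + bt + c. Substituting each data point gives a linear system:
  c = -3
  a + b + c = -9
  4a + 2b + c = -17
Solving the system yields a = -1, b = -5, c = -3.
So p(t) = -t^2 - 5t - 3.
Check: p(2) = -17. ✓

p(t) = -t^2 - 5t - 3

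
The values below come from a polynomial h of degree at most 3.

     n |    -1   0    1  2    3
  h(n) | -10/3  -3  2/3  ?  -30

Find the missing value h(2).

-13/3

The 4 known points determine the degree-3 polynomial uniquely.
Write h(n) = an^3 + bn^2 + cn + d. Substituting each data point gives a linear system:
  -a + b - c + d = -10/3
  d = -3
  a + b + c + d = 2/3
  27a + 9b + 3c + d = -30
Solving the system yields a = -2, b = 5/3, c = 4, d = -3.
So h(n) = -2n^3 + (5/3)n^2 + 4n - 3.
Then h(2) = -13/3.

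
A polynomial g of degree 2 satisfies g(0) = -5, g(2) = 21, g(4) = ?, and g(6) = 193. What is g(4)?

87

On equispaced nodes a degree-2 polynomial has vanishing third forward difference, so
  - g(0) + 3·g(2) - 3·g(4) + g(6) = 0.
Substituting the known values and solving for g(4):
  -3·g(4) = -261
  g(4) = 87.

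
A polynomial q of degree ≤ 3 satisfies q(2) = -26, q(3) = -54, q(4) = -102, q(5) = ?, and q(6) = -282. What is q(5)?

-176

On equispaced nodes a degree-3 polynomial has vanishing fourth forward difference, so
  q(2) - 4·q(3) + 6·q(4) - 4·q(5) + q(6) = 0.
Substituting the known values and solving for q(5):
  -4·q(5) = 704
  q(5) = -176.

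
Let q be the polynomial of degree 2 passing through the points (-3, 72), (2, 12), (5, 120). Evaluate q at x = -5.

Using the Lagrange interpolation formula with nodes -3, 2, 5:
  L_0(x) = (x - 2)(x - 5) / 40
  L_1(x) = (x + 3)(x - 5) / -15
  L_2(x) = (x + 3)(x - 2) / 24
Then q(x) = 72·L_0(x) + 12·L_1(x) + 120·L_2(x).
Expanding and collecting terms gives q(x) = 6x^2 - 6x.
Evaluating at x = -5: q(-5) = 180.

180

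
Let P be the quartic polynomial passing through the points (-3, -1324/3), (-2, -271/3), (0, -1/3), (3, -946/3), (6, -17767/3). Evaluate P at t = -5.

-9946/3

Using the Lagrange interpolation formula with nodes -3, -2, 0, 3, 6:
  L_0(t) = (t + 2)t(t - 3)(t - 6) / 162
  L_1(t) = (t + 3)t(t - 3)(t - 6) / -80
  L_2(t) = (t + 3)(t + 2)(t - 3)(t - 6) / 108
  L_3(t) = (t + 3)(t + 2)t(t - 6) / -270
  L_4(t) = (t + 3)(t + 2)t(t - 3) / 1296
Then P(t) = -1324/3·L_0(t) - 271/3·L_1(t) - 1/3·L_2(t) - 946/3·L_3(t) - 17767/3·L_4(t).
Expanding and collecting terms gives P(t) = -5t⁴ + 2t³ + 3t² + 3t - 1/3.
Evaluating at t = -5: P(-5) = -9946/3.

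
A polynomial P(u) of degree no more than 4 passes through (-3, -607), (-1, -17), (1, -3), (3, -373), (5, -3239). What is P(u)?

P(u) = -6u^4 + 4u^3 + 3u - 4

Write P(u) = au^4 + bu^3 + cu^2 + du + e. Substituting each data point gives a linear system:
  81a - 27b + 9c - 3d + e = -607
  a - b + c - d + e = -17
  a + b + c + d + e = -3
  81a + 27b + 9c + 3d + e = -373
  625a + 125b + 25c + 5d + e = -3239
Solving the system yields a = -6, b = 4, c = 0, d = 3, e = -4.
So P(u) = -6u^4 + 4u^3 + 3u - 4.
Check: P(-1) = -17. ✓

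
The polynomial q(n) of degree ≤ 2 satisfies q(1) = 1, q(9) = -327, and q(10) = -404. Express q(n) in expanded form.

q(n) = -4n^2 - n + 6

Write q(n) = an^2 + bn + c. Substituting each data point gives a linear system:
  a + b + c = 1
  81a + 9b + c = -327
  100a + 10b + c = -404
Solving the system yields a = -4, b = -1, c = 6.
So q(n) = -4n^2 - n + 6.
Check: q(9) = -327. ✓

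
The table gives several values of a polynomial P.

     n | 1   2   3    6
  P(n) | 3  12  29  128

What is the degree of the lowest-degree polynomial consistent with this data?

2

Divided differences on the nodes 1, 2, 3, 6:
  order 0: 3  12  29  128
  order 1: 9  17  33
  order 2: 4  4
  order 3: 0
The order-2 divided differences are all 4 (nonzero) and every higher order vanishes, so the data lies on a polynomial of degree exactly 2.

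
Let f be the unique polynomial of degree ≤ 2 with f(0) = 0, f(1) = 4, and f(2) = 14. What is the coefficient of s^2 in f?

3

Write f(s) = as^2 + bs + c. Substituting each data point gives a linear system:
  c = 0
  a + b + c = 4
  4a + 2b + c = 14
Solving the system yields a = 3, b = 1, c = 0.
So f(s) = 3s^2 + s.
The leading coefficient is 3.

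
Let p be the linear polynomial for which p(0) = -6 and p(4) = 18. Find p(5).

24

Write p(s) = as + b. Substituting each data point gives a linear system:
  b = -6
  4a + b = 18
Solving the system yields a = 6, b = -6.
So p(s) = 6s - 6.
Then p(5) = 24.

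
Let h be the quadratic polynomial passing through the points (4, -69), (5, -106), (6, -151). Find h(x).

Write h(x) = ax^2 + bx + c. Substituting each data point gives a linear system:
  16a + 4b + c = -69
  25a + 5b + c = -106
  36a + 6b + c = -151
Solving the system yields a = -4, b = -1, c = -1.
So h(x) = -4x^2 - x - 1.
Check: h(5) = -106. ✓

h(x) = -4x^2 - x - 1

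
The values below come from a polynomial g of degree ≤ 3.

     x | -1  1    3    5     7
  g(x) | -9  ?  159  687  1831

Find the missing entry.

7

On equispaced nodes a degree-3 polynomial has vanishing fourth forward difference, so
  g(-1) - 4·g(1) + 6·g(3) - 4·g(5) + g(7) = 0.
Substituting the known values and solving for g(1):
  -4·g(1) = -28
  g(1) = 7.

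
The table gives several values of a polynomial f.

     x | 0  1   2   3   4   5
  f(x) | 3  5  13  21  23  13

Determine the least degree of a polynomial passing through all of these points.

Forward differences of the values at x = 0, 1, 2, 3, 4, 5:
  f  : 3  5  13  21  23  13
  Δ  : 2  8  8  2  -10
  Δ^2: 6  0  -6  -12
  Δ^3: -6  -6  -6
  Δ^4: 0  0
  Δ^5: 0
The third differences are constant (-6) and nonzero, while all higher differences vanish, so the minimal degree is 3.

3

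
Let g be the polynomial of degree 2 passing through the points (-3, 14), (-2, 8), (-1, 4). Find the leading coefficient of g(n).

1

Write g(n) = an^2 + bn + c. Substituting each data point gives a linear system:
  9a - 3b + c = 14
  4a - 2b + c = 8
  a - b + c = 4
Solving the system yields a = 1, b = -1, c = 2.
So g(n) = n^2 - n + 2.
The leading coefficient is 1.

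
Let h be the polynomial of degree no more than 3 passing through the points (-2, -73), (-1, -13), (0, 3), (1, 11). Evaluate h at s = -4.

-469

Using the Lagrange interpolation formula with nodes -2, -1, 0, 1:
  L_0(s) = (s + 1)s(s - 1) / -6
  L_1(s) = (s + 2)s(s - 1) / 2
  L_2(s) = (s + 2)(s + 1)(s - 1) / -2
  L_3(s) = (s + 2)(s + 1)s / 6
Then h(s) = -73·L_0(s) - 13·L_1(s) + 3·L_2(s) + 11·L_3(s).
Expanding and collecting terms gives h(s) = 6s^3 - 4s^2 + 6s + 3.
Evaluating at s = -4: h(-4) = -469.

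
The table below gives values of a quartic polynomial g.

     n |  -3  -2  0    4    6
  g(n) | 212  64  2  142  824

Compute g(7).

Write g(n) = an^4 + bn^3 + cn^2 + dn + e. Substituting each data point gives a linear system:
  81a - 27b + 9c - 3d + e = 212
  16a - 8b + 4c - 2d + e = 64
  e = 2
  256a + 64b + 16c + 4d + e = 142
  1296a + 216b + 36c + 6d + e = 824
Solving the system yields a = 1, b = -3, c = 5, d = -1, e = 2.
So g(n) = n^4 - 3n^3 + 5n^2 - n + 2.
Then g(7) = 1612.

1612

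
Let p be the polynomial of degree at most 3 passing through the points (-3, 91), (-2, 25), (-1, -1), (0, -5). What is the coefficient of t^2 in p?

2

Write p(t) = at^3 + bt^2 + ct + d. Substituting each data point gives a linear system:
  -27a + 9b - 3c + d = 91
  -8a + 4b - 2c + d = 25
  -a + b - c + d = -1
  d = -5
Solving the system yields a = -3, b = 2, c = 1, d = -5.
So p(t) = -3t^3 + 2t^2 + t - 5.
The coefficient of t^2 is 2.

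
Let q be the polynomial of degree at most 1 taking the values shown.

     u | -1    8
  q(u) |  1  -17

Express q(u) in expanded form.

Using the Lagrange interpolation formula with nodes -1, 8:
  L_0(u) = (u - 8) / -9
  L_1(u) = (u + 1) / 9
Then q(u) = 1·L_0(u) - 17·L_1(u).
Expanding and collecting terms gives q(u) = -2u - 1.
Check: q(8) = -17. ✓

q(u) = -2u - 1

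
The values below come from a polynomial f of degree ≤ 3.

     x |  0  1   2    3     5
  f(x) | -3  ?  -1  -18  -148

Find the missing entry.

0

The 4 known points determine the degree-3 polynomial uniquely.
Write f(x) = ax^3 + bx^2 + cx + d. Substituting each data point gives a linear system:
  d = -3
  8a + 4b + 2c + d = -1
  27a + 9b + 3c + d = -18
  125a + 25b + 5c + d = -148
Solving the system yields a = -2, b = 4, c = 1, d = -3.
So f(x) = -2x^3 + 4x^2 + x - 3.
Then f(1) = 0.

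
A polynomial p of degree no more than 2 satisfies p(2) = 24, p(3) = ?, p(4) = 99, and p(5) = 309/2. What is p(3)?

The 3 known points determine the degree-2 polynomial uniquely.
Write p(x) = ax^2 + bx + c. Substituting each data point gives a linear system:
  4a + 2b + c = 24
  16a + 4b + c = 99
  25a + 5b + c = 309/2
Solving the system yields a = 6, b = 3/2, c = -3.
So p(x) = 6x^2 + (3/2)x - 3.
Then p(3) = 111/2.

111/2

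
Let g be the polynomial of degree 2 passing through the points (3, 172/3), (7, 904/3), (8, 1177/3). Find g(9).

1486/3

Write g(t) = at^2 + bt + c. Substituting each data point gives a linear system:
  9a + 3b + c = 172/3
  49a + 7b + c = 904/3
  64a + 8b + c = 1177/3
Solving the system yields a = 6, b = 1, c = 1/3.
So g(t) = 6t^2 + t + 1/3.
Then g(9) = 1486/3.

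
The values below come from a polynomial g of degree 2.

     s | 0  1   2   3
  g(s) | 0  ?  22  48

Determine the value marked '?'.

The 3 known points determine the degree-2 polynomial uniquely.
Write g(s) = as^2 + bs + c. Substituting each data point gives a linear system:
  c = 0
  4a + 2b + c = 22
  9a + 3b + c = 48
Solving the system yields a = 5, b = 1, c = 0.
So g(s) = 5s^2 + s.
Then g(1) = 6.

6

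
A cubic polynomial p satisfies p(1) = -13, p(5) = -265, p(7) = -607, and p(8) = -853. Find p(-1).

Using the Lagrange interpolation formula with nodes 1, 5, 7, 8:
  L_0(s) = (s - 5)(s - 7)(s - 8) / -168
  L_1(s) = (s - 1)(s - 7)(s - 8) / 24
  L_2(s) = (s - 1)(s - 5)(s - 8) / -12
  L_3(s) = (s - 1)(s - 5)(s - 7) / 21
Then p(s) = -13·L_0(s) - 265·L_1(s) - 607·L_2(s) - 853·L_3(s).
Expanding and collecting terms gives p(s) = -s^3 - 5s^2 - 2s - 5.
Evaluating at s = -1: p(-1) = -7.

-7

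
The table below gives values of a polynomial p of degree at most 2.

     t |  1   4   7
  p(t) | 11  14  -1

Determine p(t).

p(t) = -t^2 + 6t + 6

Write p(t) = at^2 + bt + c. Substituting each data point gives a linear system:
  a + b + c = 11
  16a + 4b + c = 14
  49a + 7b + c = -1
Solving the system yields a = -1, b = 6, c = 6.
So p(t) = -t^2 + 6t + 6.
Check: p(7) = -1. ✓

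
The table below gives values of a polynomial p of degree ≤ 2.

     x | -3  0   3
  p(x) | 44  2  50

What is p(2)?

Using the Lagrange interpolation formula with nodes -3, 0, 3:
  L_0(x) = x(x - 3) / 18
  L_1(x) = (x + 3)(x - 3) / -9
  L_2(x) = (x + 3)x / 18
Then p(x) = 44·L_0(x) + 2·L_1(x) + 50·L_2(x).
Expanding and collecting terms gives p(x) = 5x² + x + 2.
Evaluating at x = 2: p(2) = 24.

24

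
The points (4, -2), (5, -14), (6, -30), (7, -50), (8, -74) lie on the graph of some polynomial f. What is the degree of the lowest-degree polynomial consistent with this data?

Forward differences of the values at n = 4, 5, 6, 7, 8:
  f  : -2  -14  -30  -50  -74
  Δ  : -12  -16  -20  -24
  Δ^2: -4  -4  -4
  Δ^3: 0  0
  Δ^4: 0
The second differences are constant (-4) and nonzero, while all higher differences vanish, so the minimal degree is 2.

2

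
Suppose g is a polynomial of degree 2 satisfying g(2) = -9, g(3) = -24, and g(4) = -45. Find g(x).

Write g(x) = ax^2 + bx + c. Substituting each data point gives a linear system:
  4a + 2b + c = -9
  9a + 3b + c = -24
  16a + 4b + c = -45
Solving the system yields a = -3, b = 0, c = 3.
So g(x) = -3x^2 + 3.
Check: g(3) = -24. ✓

g(x) = -3x^2 + 3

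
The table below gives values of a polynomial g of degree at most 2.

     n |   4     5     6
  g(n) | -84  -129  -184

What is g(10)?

Forward differences of the values at n = 4, 5, 6:
  g  : -84  -129  -184
  Δ  : -45  -55
  Δ^2: -10
The second differences are constant, confirming degree 2.
Interpolating (Newton forward form) and evaluating at n = 10 gives g(10) = -504.

-504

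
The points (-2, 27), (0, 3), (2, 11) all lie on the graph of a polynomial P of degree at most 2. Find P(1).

Write P(u) = au^2 + bu + c. Substituting each data point gives a linear system:
  4a - 2b + c = 27
  c = 3
  4a + 2b + c = 11
Solving the system yields a = 4, b = -4, c = 3.
So P(u) = 4u² - 4u + 3.
Then P(1) = 3.

3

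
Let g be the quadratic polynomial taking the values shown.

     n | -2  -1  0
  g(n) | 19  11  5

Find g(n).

g(n) = n^2 - 5n + 5

Using the Lagrange interpolation formula with nodes -2, -1, 0:
  L_0(n) = (n + 1)n / 2
  L_1(n) = (n + 2)n / -1
  L_2(n) = (n + 2)(n + 1) / 2
Then g(n) = 19·L_0(n) + 11·L_1(n) + 5·L_2(n).
Expanding and collecting terms gives g(n) = n^2 - 5n + 5.
Check: g(-2) = 19. ✓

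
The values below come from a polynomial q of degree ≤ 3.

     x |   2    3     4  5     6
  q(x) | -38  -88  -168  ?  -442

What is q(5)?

On equispaced nodes a degree-3 polynomial has vanishing fourth forward difference, so
  q(2) - 4·q(3) + 6·q(4) - 4·q(5) + q(6) = 0.
Substituting the known values and solving for q(5):
  -4·q(5) = 1136
  q(5) = -284.

-284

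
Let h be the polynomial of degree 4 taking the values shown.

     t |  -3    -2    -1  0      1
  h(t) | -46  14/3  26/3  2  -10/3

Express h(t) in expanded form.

h(t) = -t^4 + (5/3)t^2 - 6t + 2

Write h(t) = at^4 + bt^3 + ct^2 + dt + e. Substituting each data point gives a linear system:
  81a - 27b + 9c - 3d + e = -46
  16a - 8b + 4c - 2d + e = 14/3
  a - b + c - d + e = 26/3
  e = 2
  a + b + c + d + e = -10/3
Solving the system yields a = -1, b = 0, c = 5/3, d = -6, e = 2.
So h(t) = -t^4 + (5/3)t^2 - 6t + 2.
Check: h(-2) = 14/3. ✓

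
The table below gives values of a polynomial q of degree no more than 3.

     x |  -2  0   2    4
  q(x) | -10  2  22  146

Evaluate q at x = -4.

Write q(x) = ax^3 + bx^2 + cx + d. Substituting each data point gives a linear system:
  -8a + 4b - 2c + d = -10
  d = 2
  8a + 4b + 2c + d = 22
  64a + 16b + 4c + d = 146
Solving the system yields a = 2, b = 1, c = 0, d = 2.
So q(x) = 2x³ + x² + 2.
Then q(-4) = -110.

-110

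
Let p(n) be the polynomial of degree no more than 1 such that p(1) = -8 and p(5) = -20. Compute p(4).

-17

Using the Lagrange interpolation formula with nodes 1, 5:
  L_0(n) = (n - 5) / -4
  L_1(n) = (n - 1) / 4
Then p(n) = -8·L_0(n) - 20·L_1(n).
Expanding and collecting terms gives p(n) = -3n - 5.
Evaluating at n = 4: p(4) = -17.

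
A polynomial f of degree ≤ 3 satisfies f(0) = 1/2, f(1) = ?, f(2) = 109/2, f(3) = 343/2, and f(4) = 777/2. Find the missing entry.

The 4 known points determine the degree-3 polynomial uniquely.
Write f(u) = au^3 + bu^2 + cu + d. Substituting each data point gives a linear system:
  d = 1/2
  8a + 4b + 2c + d = 109/2
  27a + 9b + 3c + d = 343/2
  64a + 16b + 4c + d = 777/2
Solving the system yields a = 5, b = 5, c = -3, d = 1/2.
So f(u) = 5u^3 + 5u^2 - 3u + 1/2.
Then f(1) = 15/2.

15/2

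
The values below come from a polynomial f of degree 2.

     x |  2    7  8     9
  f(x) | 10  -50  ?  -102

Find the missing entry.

The 3 known points determine the degree-2 polynomial uniquely.
Write f(x) = ax^2 + bx + c. Substituting each data point gives a linear system:
  4a + 2b + c = 10
  49a + 7b + c = -50
  81a + 9b + c = -102
Solving the system yields a = -2, b = 6, c = 6.
So f(x) = -2x^2 + 6x + 6.
Then f(8) = -74.

-74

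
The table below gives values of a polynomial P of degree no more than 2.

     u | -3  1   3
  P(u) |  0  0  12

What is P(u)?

P(u) = u^2 + 2u - 3

Using the Lagrange interpolation formula with nodes -3, 1, 3:
  L_0(u) = (u - 1)(u - 3) / 24
  L_1(u) = (u + 3)(u - 3) / -8
  L_2(u) = (u + 3)(u - 1) / 12
Then P(u) = 0·L_0(u) + 0·L_1(u) + 12·L_2(u).
Expanding and collecting terms gives P(u) = u² + 2u - 3.
Check: P(1) = 0. ✓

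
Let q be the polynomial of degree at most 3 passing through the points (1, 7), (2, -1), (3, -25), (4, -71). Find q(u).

Using the Lagrange interpolation formula with nodes 1, 2, 3, 4:
  L_0(u) = (u - 2)(u - 3)(u - 4) / -6
  L_1(u) = (u - 1)(u - 3)(u - 4) / 2
  L_2(u) = (u - 1)(u - 2)(u - 4) / -2
  L_3(u) = (u - 1)(u - 2)(u - 3) / 6
Then q(u) = 7·L_0(u) - 1·L_1(u) - 25·L_2(u) - 71·L_3(u).
Expanding and collecting terms gives q(u) = -u^3 - 2u^2 + 5u + 5.
Check: q(3) = -25. ✓

q(u) = -u^3 - 2u^2 + 5u + 5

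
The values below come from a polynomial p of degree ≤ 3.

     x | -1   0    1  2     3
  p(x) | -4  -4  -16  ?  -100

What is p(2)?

-46

The 4 known points determine the degree-3 polynomial uniquely.
Write p(x) = ax^3 + bx^2 + cx + d. Substituting each data point gives a linear system:
  -a + b - c + d = -4
  d = -4
  a + b + c + d = -16
  27a + 9b + 3c + d = -100
Solving the system yields a = -1, b = -6, c = -5, d = -4.
So p(x) = -x^3 - 6x^2 - 5x - 4.
Then p(2) = -46.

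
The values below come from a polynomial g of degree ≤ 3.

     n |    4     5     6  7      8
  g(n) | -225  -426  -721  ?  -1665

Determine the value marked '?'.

The 4 known points determine the degree-3 polynomial uniquely.
Write g(n) = an^3 + bn^2 + cn + d. Substituting each data point gives a linear system:
  64a + 16b + 4c + d = -225
  125a + 25b + 5c + d = -426
  216a + 36b + 6c + d = -721
  512a + 64b + 8c + d = -1665
Solving the system yields a = -3, b = -2, c = 0, d = -1.
So g(n) = -3n³ - 2n² - 1.
Then g(7) = -1128.

-1128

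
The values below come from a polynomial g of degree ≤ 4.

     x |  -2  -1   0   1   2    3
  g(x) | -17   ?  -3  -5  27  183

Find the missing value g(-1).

The 5 known points determine the degree-4 polynomial uniquely.
Write g(x) = ax^4 + bx^3 + cx^2 + dx + e. Substituting each data point gives a linear system:
  16a - 8b + 4c - 2d + e = -17
  e = -3
  a + b + c + d + e = -5
  16a + 8b + 4c + 2d + e = 27
  81a + 27b + 9c + 3d + e = 183
Solving the system yields a = 2, b = 3, c = -6, d = -1, e = -3.
So g(x) = 2x⁴ + 3x³ - 6x² - x - 3.
Then g(-1) = -9.

-9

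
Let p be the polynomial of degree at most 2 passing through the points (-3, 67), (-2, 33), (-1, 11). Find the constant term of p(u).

1

Write p(u) = au^2 + bu + c. Substituting each data point gives a linear system:
  9a - 3b + c = 67
  4a - 2b + c = 33
  a - b + c = 11
Solving the system yields a = 6, b = -4, c = 1.
So p(u) = 6u² - 4u + 1.
The constant term is 1.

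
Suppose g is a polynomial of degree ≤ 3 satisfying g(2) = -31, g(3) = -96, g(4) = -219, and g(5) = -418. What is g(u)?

g(u) = -3u^3 - 2u^2 + 2u - 3

Write g(u) = au^3 + bu^2 + cu + d. Substituting each data point gives a linear system:
  8a + 4b + 2c + d = -31
  27a + 9b + 3c + d = -96
  64a + 16b + 4c + d = -219
  125a + 25b + 5c + d = -418
Solving the system yields a = -3, b = -2, c = 2, d = -3.
So g(u) = -3u^3 - 2u^2 + 2u - 3.
Check: g(4) = -219. ✓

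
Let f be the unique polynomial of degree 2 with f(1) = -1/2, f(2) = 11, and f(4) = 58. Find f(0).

-4

Write f(n) = an^2 + bn + c. Substituting each data point gives a linear system:
  a + b + c = -1/2
  4a + 2b + c = 11
  16a + 4b + c = 58
Solving the system yields a = 4, b = -1/2, c = -4.
So f(n) = 4n^2 - (1/2)n - 4.
Then f(0) = -4.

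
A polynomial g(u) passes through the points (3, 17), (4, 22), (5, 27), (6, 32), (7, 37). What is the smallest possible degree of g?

Forward differences of the values at u = 3, 4, 5, 6, 7:
  g  : 17  22  27  32  37
  Δ  : 5  5  5  5
  Δ^2: 0  0  0
  Δ^3: 0  0
  Δ^4: 0
The first differences are constant (5) and nonzero, while all higher differences vanish, so the minimal degree is 1.

1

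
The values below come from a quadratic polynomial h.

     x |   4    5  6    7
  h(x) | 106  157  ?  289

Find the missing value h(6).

On equispaced nodes a degree-2 polynomial has vanishing third forward difference, so
  - h(4) + 3·h(5) - 3·h(6) + h(7) = 0.
Substituting the known values and solving for h(6):
  -3·h(6) = -654
  h(6) = 218.

218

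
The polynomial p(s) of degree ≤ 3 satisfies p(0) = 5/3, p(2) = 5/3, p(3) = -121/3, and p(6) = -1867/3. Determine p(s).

p(s) = -4s^3 + 6s^2 + 4s + 5/3

Write p(s) = as^3 + bs^2 + cs + d. Substituting each data point gives a linear system:
  d = 5/3
  8a + 4b + 2c + d = 5/3
  27a + 9b + 3c + d = -121/3
  216a + 36b + 6c + d = -1867/3
Solving the system yields a = -4, b = 6, c = 4, d = 5/3.
So p(s) = -4s^3 + 6s^2 + 4s + 5/3.
Check: p(3) = -121/3. ✓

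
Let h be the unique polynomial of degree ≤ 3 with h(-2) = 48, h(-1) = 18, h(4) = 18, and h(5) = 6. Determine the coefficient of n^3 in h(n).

-1

Write h(n) = an^3 + bn^2 + cn + d. Substituting each data point gives a linear system:
  -8a + 4b - 2c + d = 48
  -a + b - c + d = 18
  64a + 16b + 4c + d = 18
  125a + 25b + 5c + d = 6
Solving the system yields a = -1, b = 6, c = -5, d = 6.
So h(n) = -n³ + 6n² - 5n + 6.
The leading coefficient is -1.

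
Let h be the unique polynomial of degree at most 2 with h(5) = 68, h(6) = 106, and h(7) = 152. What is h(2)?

Using the Lagrange interpolation formula with nodes 5, 6, 7:
  L_0(u) = (u - 6)(u - 7) / 2
  L_1(u) = (u - 5)(u - 7) / -1
  L_2(u) = (u - 5)(u - 6) / 2
Then h(u) = 68·L_0(u) + 106·L_1(u) + 152·L_2(u).
Expanding and collecting terms gives h(u) = 4u^2 - 6u - 2.
Evaluating at u = 2: h(2) = 2.

2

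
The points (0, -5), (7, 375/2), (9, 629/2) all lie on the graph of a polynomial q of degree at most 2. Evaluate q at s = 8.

247

Write q(s) = as^2 + bs + c. Substituting each data point gives a linear system:
  c = -5
  49a + 7b + c = 375/2
  81a + 9b + c = 629/2
Solving the system yields a = 4, b = -1/2, c = -5.
So q(s) = 4s^2 - (1/2)s - 5.
Then q(8) = 247.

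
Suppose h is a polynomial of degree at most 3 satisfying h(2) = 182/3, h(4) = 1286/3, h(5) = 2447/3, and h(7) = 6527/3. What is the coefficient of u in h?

Write h(u) = au^3 + bu^2 + cu + d. Substituting each data point gives a linear system:
  8a + 4b + 2c + d = 182/3
  64a + 16b + 4c + d = 1286/3
  125a + 25b + 5c + d = 2447/3
  343a + 49b + 7c + d = 6527/3
Solving the system yields a = 6, b = 5/3, c = 6, d = -6.
So h(u) = 6u³ + (5/3)u² + 6u - 6.
The coefficient of u is 6.

6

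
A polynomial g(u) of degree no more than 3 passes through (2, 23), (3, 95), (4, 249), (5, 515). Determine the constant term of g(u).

Write g(u) = au^3 + bu^2 + cu + d. Substituting each data point gives a linear system:
  8a + 4b + 2c + d = 23
  27a + 9b + 3c + d = 95
  64a + 16b + 4c + d = 249
  125a + 25b + 5c + d = 515
Solving the system yields a = 5, b = -4, c = -3, d = 5.
So g(u) = 5u^3 - 4u^2 - 3u + 5.
The constant term is 5.

5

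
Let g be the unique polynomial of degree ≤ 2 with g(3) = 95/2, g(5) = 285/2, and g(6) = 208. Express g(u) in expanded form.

g(u) = 6u^2 - (1/2)u - 5

Using the Lagrange interpolation formula with nodes 3, 5, 6:
  L_0(u) = (u - 5)(u - 6) / 6
  L_1(u) = (u - 3)(u - 6) / -2
  L_2(u) = (u - 3)(u - 5) / 3
Then g(u) = 95/2·L_0(u) + 285/2·L_1(u) + 208·L_2(u).
Expanding and collecting terms gives g(u) = 6u² - (1/2)u - 5.
Check: g(5) = 285/2. ✓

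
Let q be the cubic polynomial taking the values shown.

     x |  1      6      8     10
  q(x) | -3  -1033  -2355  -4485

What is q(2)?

Using the Lagrange interpolation formula with nodes 1, 6, 8, 10:
  L_0(x) = (x - 6)(x - 8)(x - 10) / -315
  L_1(x) = (x - 1)(x - 8)(x - 10) / 40
  L_2(x) = (x - 1)(x - 6)(x - 10) / -28
  L_3(x) = (x - 1)(x - 6)(x - 8) / 72
Then q(x) = -3·L_0(x) - 1033·L_1(x) - 2355·L_2(x) - 4485·L_3(x).
Expanding and collecting terms gives q(x) = -4x^3 - 5x^2 + x + 5.
Evaluating at x = 2: q(2) = -45.

-45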